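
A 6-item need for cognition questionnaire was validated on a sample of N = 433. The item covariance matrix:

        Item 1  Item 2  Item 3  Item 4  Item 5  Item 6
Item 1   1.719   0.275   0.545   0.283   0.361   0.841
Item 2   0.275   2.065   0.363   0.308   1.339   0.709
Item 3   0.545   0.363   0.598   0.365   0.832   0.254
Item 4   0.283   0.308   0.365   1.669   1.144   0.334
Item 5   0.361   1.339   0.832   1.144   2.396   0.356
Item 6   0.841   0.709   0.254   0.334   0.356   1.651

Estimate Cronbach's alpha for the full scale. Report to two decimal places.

Σσᵢ² = 1.719 + 2.065 + 0.598 + 1.669 + 2.396 + 1.651 = 10.098
Sum of the distinct covariances = 8.309
Var(T) = 10.098 + 2 × 8.309 = 26.716
α = (k/(k−1))·(1 − Σσᵢ²/Var(T)) = (6/5)·(1 − 10.098/26.716) = 0.75

Cronbach's alpha = 0.75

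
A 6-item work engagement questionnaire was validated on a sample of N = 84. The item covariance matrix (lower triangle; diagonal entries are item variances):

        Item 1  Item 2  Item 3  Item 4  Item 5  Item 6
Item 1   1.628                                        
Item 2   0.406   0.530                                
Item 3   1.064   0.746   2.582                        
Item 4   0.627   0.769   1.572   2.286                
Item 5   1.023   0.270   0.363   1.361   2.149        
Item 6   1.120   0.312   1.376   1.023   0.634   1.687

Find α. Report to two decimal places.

Σσᵢ² = 1.628 + 0.530 + 2.582 + 2.286 + 2.149 + 1.687 = 10.862
Sum of the distinct covariances = 12.666
Var(T) = 10.862 + 2 × 12.666 = 36.194
α = (k/(k−1))·(1 − Σσᵢ²/Var(T)) = (6/5)·(1 − 10.862/36.194) = 0.84

α = 0.84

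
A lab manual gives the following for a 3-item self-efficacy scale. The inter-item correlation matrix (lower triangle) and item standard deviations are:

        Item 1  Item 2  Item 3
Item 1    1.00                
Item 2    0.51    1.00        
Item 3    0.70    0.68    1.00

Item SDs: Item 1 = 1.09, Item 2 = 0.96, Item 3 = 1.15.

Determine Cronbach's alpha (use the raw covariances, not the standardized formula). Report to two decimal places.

Cronbach's alpha = 0.84

Σσ²ᵢ = 1.09² + 0.96² + 1.15² = 3.4322
Covariances σ_ij = r_ij · s_i · s_j:
  σ(Item 1,Item 2) = 0.51 × 1.09 × 0.96 = 0.5337
  σ(Item 1,Item 3) = 0.70 × 1.09 × 1.15 = 0.8774
  σ(Item 2,Item 3) = 0.68 × 0.96 × 1.15 = 0.7507
σ²_T = Σσ²ᵢ + 2·Σσ_ij = 3.4322 + 2 × 2.1618 = 7.7558
α = (3/2)·(1 − 3.4322/7.7558) = 0.84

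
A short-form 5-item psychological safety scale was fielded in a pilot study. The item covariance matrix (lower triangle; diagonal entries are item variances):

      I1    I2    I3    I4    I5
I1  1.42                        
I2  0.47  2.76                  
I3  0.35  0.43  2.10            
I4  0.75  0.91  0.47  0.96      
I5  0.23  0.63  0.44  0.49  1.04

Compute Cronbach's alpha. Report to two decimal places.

α = 0.69

Σσᵢ² = 1.42 + 2.76 + 2.10 + 0.96 + 1.04 = 8.28
Sum of off-diagonal covariances = 5.17
σ²_T = 8.28 + 2 × 5.17 = 18.62
α = (k/(k−1))·(1 − Σσᵢ²/σ²_T) = (5/4)·(1 − 8.28/18.62) = 0.69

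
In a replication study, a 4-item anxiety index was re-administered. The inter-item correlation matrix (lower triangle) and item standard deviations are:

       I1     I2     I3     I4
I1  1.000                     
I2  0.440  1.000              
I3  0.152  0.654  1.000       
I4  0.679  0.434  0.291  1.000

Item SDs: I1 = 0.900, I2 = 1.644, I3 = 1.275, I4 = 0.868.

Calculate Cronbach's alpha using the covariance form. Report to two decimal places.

Cronbach's alpha = 0.74

Σσ²ᵢ = 0.900² + 1.644² + 1.275² + 0.868² = 5.8918
Covariances σ_ij = r_ij · s_i · s_j:
  σ(I1,I2) = 0.440 × 0.900 × 1.644 = 0.6510
  σ(I1,I3) = 0.152 × 0.900 × 1.275 = 0.1744
  σ(I1,I4) = 0.679 × 0.900 × 0.868 = 0.5304
  σ(I2,I3) = 0.654 × 1.644 × 1.275 = 1.3708
  σ(I2,I4) = 0.434 × 1.644 × 0.868 = 0.6193
  σ(I3,I4) = 0.291 × 1.275 × 0.868 = 0.3220
σ²_T = Σσ²ᵢ + 2·Σσ_ij = 5.8918 + 2 × 3.6679 = 13.2276
α = (4/3)·(1 − 5.8918/13.2276) = 0.74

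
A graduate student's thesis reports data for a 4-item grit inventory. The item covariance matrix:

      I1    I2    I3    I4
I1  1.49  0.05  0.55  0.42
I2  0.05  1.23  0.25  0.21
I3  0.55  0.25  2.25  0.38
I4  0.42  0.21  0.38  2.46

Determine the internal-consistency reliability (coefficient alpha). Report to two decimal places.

Σσ²ᵢ = 1.49 + 1.23 + 2.25 + 2.46 = 7.43
Σ_{i<j} σ_ij = 1.86
total variance = 7.43 + 2 × 1.86 = 11.15
α = (k/(k−1))·(1 − Σσ²ᵢ/total variance) = (4/3)·(1 − 7.43/11.15) = 0.44

coefficient alpha = 0.44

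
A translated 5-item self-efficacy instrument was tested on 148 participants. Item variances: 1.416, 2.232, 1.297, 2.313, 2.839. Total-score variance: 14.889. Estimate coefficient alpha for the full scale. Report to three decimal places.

coefficient alpha = 0.402

sum of item variances = 1.416 + 2.232 + 1.297 + 2.313 + 2.839 = 10.097
α = (k/(k−1))·(1 − sum of item variances/σ²_total) = (5/4)·(1 − 10.097/14.889) = 0.402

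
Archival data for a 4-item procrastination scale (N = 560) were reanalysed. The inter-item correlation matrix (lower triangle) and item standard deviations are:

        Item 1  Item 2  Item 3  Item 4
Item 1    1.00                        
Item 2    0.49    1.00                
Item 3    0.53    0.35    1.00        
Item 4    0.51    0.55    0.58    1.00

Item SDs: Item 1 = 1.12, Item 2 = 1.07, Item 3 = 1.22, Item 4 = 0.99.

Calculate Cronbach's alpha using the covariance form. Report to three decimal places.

Cronbach's alpha = 0.797

Σσ²ᵢ = 1.12² + 1.07² + 1.22² + 0.99² = 4.8678
Covariances σ_ij = r_ij · s_i · s_j:
  σ(Item 1,Item 2) = 0.49 × 1.12 × 1.07 = 0.5872
  σ(Item 1,Item 3) = 0.53 × 1.12 × 1.22 = 0.7242
  σ(Item 1,Item 4) = 0.51 × 1.12 × 0.99 = 0.5655
  σ(Item 2,Item 3) = 0.35 × 1.07 × 1.22 = 0.4569
  σ(Item 2,Item 4) = 0.55 × 1.07 × 0.99 = 0.5826
  σ(Item 3,Item 4) = 0.58 × 1.22 × 0.99 = 0.7005
σ²_T = Σσ²ᵢ + 2·Σσ_ij = 4.8678 + 2 × 3.6169 = 12.1016
α = (4/3)·(1 − 4.8678/12.1016) = 0.797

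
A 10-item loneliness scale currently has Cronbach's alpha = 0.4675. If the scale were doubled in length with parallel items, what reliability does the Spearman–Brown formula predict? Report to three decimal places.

predicted reliability = 0.637

Length factor m = 2
α' = m·α / (1 + (m−1)·α)
   = 2 × 0.4675 / (1 + (2 − 1) × 0.4675)
   = 0.9350 / 1.4675 = 0.637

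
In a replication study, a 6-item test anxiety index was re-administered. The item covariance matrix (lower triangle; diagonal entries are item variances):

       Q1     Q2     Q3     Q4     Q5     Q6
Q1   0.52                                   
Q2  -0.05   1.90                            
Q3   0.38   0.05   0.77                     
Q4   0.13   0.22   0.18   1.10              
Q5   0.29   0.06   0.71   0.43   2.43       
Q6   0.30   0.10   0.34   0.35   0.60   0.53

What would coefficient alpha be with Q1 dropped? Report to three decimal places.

coefficient alpha = 0.593

Remaining items: Q2, Q3, Q4, Q5, Q6 (k = 5).
ΣVar(i) = 1.90 + 0.77 + 1.10 + 2.43 + 0.53 = 6.73
Var(T) = 6.73 + 2 × 3.04 = 12.81
α (item deleted) = (5/4)·(1 − 6.73/12.81) = 0.593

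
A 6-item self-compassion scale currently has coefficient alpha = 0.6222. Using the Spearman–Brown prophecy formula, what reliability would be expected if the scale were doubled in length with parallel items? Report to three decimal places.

predicted reliability = 0.767

Length factor m = 2
α' = m·α / (1 + (m−1)·α)
   = 2 × 0.6222 / (1 + (2 − 1) × 0.6222)
   = 1.2444 / 1.6222 = 0.767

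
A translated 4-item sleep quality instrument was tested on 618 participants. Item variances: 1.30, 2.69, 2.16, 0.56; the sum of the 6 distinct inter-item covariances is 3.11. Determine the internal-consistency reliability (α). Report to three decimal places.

α = 0.641

ΣVar(i) = 1.30 + 2.69 + 2.16 + 0.56 = 6.71
Sum of distinct covariances = 3.11
Var(T) = ΣVar(i) + 2·Σcov = 6.71 + 2 × 3.11 = 12.93
α = (4/3)·(1 − 6.71/12.93) = 0.641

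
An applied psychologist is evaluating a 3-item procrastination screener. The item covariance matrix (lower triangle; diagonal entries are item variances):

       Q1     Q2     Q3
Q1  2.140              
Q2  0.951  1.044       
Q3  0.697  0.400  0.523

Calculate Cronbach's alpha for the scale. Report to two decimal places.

ΣVar(i) = 2.140 + 1.044 + 0.523 = 3.707
Σ_{i<j} σ_ij = 2.048
σ²_T = 3.707 + 2 × 2.048 = 7.803
α = (k/(k−1))·(1 − ΣVar(i)/σ²_T) = (3/2)·(1 − 3.707/7.803) = 0.79

Cronbach's alpha = 0.79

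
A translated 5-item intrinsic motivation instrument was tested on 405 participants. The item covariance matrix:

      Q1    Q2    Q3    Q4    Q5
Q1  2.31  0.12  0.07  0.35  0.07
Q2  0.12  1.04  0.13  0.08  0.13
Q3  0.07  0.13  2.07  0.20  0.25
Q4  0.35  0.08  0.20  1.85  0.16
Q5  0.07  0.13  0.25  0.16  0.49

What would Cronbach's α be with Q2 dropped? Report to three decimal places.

Remaining items: Q1, Q3, Q4, Q5 (k = 4).
ΣVar(i) = 2.31 + 2.07 + 1.85 + 0.49 = 6.72
total variance = 6.72 + 2 × 1.10 = 8.92
α (item deleted) = (4/3)·(1 − 6.72/8.92) = 0.329

α = 0.329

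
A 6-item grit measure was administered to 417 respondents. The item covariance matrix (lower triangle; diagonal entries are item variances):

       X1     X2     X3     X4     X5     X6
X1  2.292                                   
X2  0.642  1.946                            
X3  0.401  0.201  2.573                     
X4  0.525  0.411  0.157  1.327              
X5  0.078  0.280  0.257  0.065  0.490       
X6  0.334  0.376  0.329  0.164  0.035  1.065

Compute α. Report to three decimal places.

ΣVar(i) = 2.292 + 1.946 + 2.573 + 1.327 + 0.490 + 1.065 = 9.693
Sum of off-diagonal covariances = 4.255
total variance = 9.693 + 2 × 4.255 = 18.203
α = (k/(k−1))·(1 − ΣVar(i)/total variance) = (6/5)·(1 − 9.693/18.203) = 0.561

α = 0.561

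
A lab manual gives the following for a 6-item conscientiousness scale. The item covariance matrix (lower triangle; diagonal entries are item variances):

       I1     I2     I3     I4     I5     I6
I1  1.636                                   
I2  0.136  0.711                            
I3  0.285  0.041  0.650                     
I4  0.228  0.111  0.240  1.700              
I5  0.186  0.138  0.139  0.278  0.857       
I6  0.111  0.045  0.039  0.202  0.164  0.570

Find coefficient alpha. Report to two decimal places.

Σσᵢ² = 1.636 + 0.711 + 0.650 + 1.700 + 0.857 + 0.570 = 6.124
Sum of the distinct covariances = 2.343
σ²_total = 6.124 + 2 × 2.343 = 10.810
α = (k/(k−1))·(1 − Σσᵢ²/σ²_total) = (6/5)·(1 − 6.124/10.810) = 0.52

coefficient alpha = 0.52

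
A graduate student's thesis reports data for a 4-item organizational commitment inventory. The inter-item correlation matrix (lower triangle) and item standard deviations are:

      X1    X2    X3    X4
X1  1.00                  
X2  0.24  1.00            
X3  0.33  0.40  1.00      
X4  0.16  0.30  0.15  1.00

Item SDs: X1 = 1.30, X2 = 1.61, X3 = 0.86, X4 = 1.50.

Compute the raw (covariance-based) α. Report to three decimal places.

Σσ²ᵢ = 1.30² + 1.61² + 0.86² + 1.50² = 7.2717
Covariances σ_ij = r_ij · s_i · s_j:
  σ(X1,X2) = 0.24 × 1.30 × 1.61 = 0.5023
  σ(X1,X3) = 0.33 × 1.30 × 0.86 = 0.3689
  σ(X1,X4) = 0.16 × 1.30 × 1.50 = 0.3120
  σ(X2,X3) = 0.40 × 1.61 × 0.86 = 0.5538
  σ(X2,X4) = 0.30 × 1.61 × 1.50 = 0.7245
  σ(X3,X4) = 0.15 × 0.86 × 1.50 = 0.1935
σ²_T = Σσ²ᵢ + 2·Σσ_ij = 7.2717 + 2 × 2.6550 = 12.5817
α = (4/3)·(1 − 7.2717/12.5817) = 0.563

α = 0.563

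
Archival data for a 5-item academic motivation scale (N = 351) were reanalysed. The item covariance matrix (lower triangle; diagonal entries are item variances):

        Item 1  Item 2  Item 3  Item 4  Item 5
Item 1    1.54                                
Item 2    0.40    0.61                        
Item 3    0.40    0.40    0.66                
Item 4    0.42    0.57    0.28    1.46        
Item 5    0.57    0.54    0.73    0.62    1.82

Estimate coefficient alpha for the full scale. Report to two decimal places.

Σσᵢ² = 1.54 + 0.61 + 0.66 + 1.46 + 1.82 = 6.09
Σ_{i<j} σ_ij = 4.93
σ²_total = 6.09 + 2 × 4.93 = 15.95
α = (k/(k−1))·(1 − Σσᵢ²/σ²_total) = (5/4)·(1 − 6.09/15.95) = 0.77

coefficient alpha = 0.77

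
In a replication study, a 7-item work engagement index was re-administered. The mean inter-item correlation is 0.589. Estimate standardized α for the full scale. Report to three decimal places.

α = 0.909

Standardized α = k·r̄ / (1 + (k−1)·r̄) = 7 × 0.589 / (1 + 6 × 0.589)
  = 4.1230 / 4.5340 = 0.909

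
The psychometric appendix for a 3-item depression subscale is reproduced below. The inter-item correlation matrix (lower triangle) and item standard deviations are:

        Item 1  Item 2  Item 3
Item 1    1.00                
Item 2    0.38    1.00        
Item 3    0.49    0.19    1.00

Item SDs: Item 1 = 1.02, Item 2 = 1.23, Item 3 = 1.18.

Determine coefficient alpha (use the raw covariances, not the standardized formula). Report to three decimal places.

Σσ²ᵢ = 1.02² + 1.23² + 1.18² = 3.9457
Covariances σ_ij = r_ij · s_i · s_j:
  σ(Item 1,Item 2) = 0.38 × 1.02 × 1.23 = 0.4767
  σ(Item 1,Item 3) = 0.49 × 1.02 × 1.18 = 0.5898
  σ(Item 2,Item 3) = 0.19 × 1.23 × 1.18 = 0.2758
σ²_T = Σσ²ᵢ + 2·Σσ_ij = 3.9457 + 2 × 1.3423 = 6.6303
α = (3/2)·(1 − 3.9457/6.6303) = 0.607

α = 0.607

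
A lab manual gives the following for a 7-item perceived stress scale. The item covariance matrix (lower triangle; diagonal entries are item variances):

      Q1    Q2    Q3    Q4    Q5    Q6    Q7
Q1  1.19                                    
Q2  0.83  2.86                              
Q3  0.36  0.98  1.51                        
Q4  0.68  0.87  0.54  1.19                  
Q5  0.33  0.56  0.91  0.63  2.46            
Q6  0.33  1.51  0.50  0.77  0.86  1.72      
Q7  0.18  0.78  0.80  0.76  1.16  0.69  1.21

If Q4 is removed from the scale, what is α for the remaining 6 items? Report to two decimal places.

α = 0.80

Remaining items: Q1, Q2, Q3, Q5, Q6, Q7 (k = 6).
Σσᵢ² = 1.19 + 2.86 + 1.51 + 2.46 + 1.72 + 1.21 = 10.95
σ²_total = 10.95 + 2 × 10.78 = 32.51
α (item deleted) = (6/5)·(1 − 10.95/32.51) = 0.80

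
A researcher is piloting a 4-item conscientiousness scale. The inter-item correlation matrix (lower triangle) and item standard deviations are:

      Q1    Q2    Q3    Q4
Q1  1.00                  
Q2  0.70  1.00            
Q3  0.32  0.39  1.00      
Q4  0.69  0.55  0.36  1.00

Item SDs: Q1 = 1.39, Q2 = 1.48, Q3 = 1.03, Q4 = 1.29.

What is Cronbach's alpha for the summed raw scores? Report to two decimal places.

Cronbach's alpha = 0.81

Σσ²ᵢ = 1.39² + 1.48² + 1.03² + 1.29² = 6.8475
Covariances σ_ij = r_ij · s_i · s_j:
  σ(Q1,Q2) = 0.70 × 1.39 × 1.48 = 1.4400
  σ(Q1,Q3) = 0.32 × 1.39 × 1.03 = 0.4581
  σ(Q1,Q4) = 0.69 × 1.39 × 1.29 = 1.2372
  σ(Q2,Q3) = 0.39 × 1.48 × 1.03 = 0.5945
  σ(Q2,Q4) = 0.55 × 1.48 × 1.29 = 1.0501
  σ(Q3,Q4) = 0.36 × 1.03 × 1.29 = 0.4783
σ²_T = Σσ²ᵢ + 2·Σσ_ij = 6.8475 + 2 × 5.2582 = 17.3639
α = (4/3)·(1 − 6.8475/17.3639) = 0.81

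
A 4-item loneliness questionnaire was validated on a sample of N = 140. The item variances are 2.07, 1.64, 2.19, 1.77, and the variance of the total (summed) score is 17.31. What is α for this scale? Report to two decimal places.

α = 0.74

Σσ²ᵢ = 2.07 + 1.64 + 2.19 + 1.77 = 7.67
α = (k/(k−1))·(1 − Σσ²ᵢ/total variance) = (4/3)·(1 − 7.67/17.31) = 0.74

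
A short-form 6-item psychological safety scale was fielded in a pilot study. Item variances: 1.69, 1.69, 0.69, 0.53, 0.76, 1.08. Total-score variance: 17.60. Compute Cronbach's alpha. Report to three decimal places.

sum of item variances = 1.69 + 1.69 + 0.69 + 0.53 + 0.76 + 1.08 = 6.44
α = (k/(k−1))·(1 − sum of item variances/total variance) = (6/5)·(1 − 6.44/17.60) = 0.761

Cronbach's alpha = 0.761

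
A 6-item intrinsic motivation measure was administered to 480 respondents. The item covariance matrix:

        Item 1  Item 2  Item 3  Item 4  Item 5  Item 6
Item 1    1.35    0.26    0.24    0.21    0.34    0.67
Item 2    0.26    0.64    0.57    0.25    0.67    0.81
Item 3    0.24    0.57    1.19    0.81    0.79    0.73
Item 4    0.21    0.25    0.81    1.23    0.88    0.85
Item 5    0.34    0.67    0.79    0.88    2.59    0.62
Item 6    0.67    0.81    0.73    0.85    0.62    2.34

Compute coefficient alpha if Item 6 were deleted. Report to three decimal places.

Remaining items: Item 1, Item 2, Item 3, Item 4, Item 5 (k = 5).
ΣVar(i) = 1.35 + 0.64 + 1.19 + 1.23 + 2.59 = 7.00
Var(T) = 7.00 + 2 × 5.02 = 17.04
α (item deleted) = (5/4)·(1 − 7.00/17.04) = 0.737

α = 0.737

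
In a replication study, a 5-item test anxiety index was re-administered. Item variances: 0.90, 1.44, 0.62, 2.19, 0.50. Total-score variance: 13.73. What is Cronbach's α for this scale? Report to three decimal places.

Cronbach's α = 0.736

sum of item variances = 0.90 + 1.44 + 0.62 + 2.19 + 0.50 = 5.65
α = (k/(k−1))·(1 − sum of item variances/Var(T)) = (5/4)·(1 − 5.65/13.73) = 0.736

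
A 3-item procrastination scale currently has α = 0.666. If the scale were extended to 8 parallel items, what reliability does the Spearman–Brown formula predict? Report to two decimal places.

Length factor m = 8/3 = 2.6667
α' = m·α / (1 + (m−1)·α)
   = 8/3 × 0.666 / (1 + (8/3 − 1) × 0.666)
   = 1.7760 / 2.1100 = 0.84

predicted reliability = 0.84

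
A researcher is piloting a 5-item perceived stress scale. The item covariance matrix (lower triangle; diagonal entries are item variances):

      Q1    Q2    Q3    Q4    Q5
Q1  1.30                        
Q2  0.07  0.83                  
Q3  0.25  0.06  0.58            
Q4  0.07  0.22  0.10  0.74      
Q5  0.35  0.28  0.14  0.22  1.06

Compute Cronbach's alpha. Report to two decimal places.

sum of item variances = 1.30 + 0.83 + 0.58 + 0.74 + 1.06 = 4.51
Sum of the distinct covariances = 1.76
σ²_total = 4.51 + 2 × 1.76 = 8.03
α = (k/(k−1))·(1 − sum of item variances/σ²_total) = (5/4)·(1 − 4.51/8.03) = 0.55

Cronbach's alpha = 0.55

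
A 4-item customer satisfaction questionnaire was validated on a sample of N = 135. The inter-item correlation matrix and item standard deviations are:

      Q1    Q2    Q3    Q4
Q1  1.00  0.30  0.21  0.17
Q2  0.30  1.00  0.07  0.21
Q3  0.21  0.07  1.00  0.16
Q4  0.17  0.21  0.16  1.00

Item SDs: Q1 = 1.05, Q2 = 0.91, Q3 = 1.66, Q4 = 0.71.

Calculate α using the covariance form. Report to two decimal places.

Σσ²ᵢ = 1.05² + 0.91² + 1.66² + 0.71² = 5.1903
Covariances σ_ij = r_ij · s_i · s_j:
  σ(Q1,Q2) = 0.30 × 1.05 × 0.91 = 0.2867
  σ(Q1,Q3) = 0.21 × 1.05 × 1.66 = 0.3660
  σ(Q1,Q4) = 0.17 × 1.05 × 0.71 = 0.1267
  σ(Q2,Q3) = 0.07 × 0.91 × 1.66 = 0.1057
  σ(Q2,Q4) = 0.21 × 0.91 × 0.71 = 0.1357
  σ(Q3,Q4) = 0.16 × 1.66 × 0.71 = 0.1886
σ²_T = Σσ²ᵢ + 2·Σσ_ij = 5.1903 + 2 × 1.2094 = 7.6091
α = (4/3)·(1 − 5.1903/7.6091) = 0.42

α = 0.42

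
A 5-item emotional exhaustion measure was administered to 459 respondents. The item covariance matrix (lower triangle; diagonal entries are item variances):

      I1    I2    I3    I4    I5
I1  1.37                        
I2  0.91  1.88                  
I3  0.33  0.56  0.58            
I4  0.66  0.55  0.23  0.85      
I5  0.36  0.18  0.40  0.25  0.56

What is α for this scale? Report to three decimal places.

α = 0.785

Σσ²ᵢ = 1.37 + 1.88 + 0.58 + 0.85 + 0.56 = 5.24
Sum of off-diagonal covariances = 4.43
total variance = 5.24 + 2 × 4.43 = 14.10
α = (k/(k−1))·(1 − Σσ²ᵢ/total variance) = (5/4)·(1 − 5.24/14.10) = 0.785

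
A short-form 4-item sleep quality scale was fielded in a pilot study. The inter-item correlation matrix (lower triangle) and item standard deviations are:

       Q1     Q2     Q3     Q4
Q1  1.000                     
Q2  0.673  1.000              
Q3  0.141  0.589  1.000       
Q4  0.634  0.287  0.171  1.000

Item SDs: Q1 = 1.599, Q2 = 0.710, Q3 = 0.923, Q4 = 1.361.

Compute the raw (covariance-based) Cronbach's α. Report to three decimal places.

Σσ²ᵢ = 1.599² + 0.710² + 0.923² + 1.361² = 5.7652
Covariances σ_ij = r_ij · s_i · s_j:
  σ(Q1,Q2) = 0.673 × 1.599 × 0.710 = 0.7641
  σ(Q1,Q3) = 0.141 × 1.599 × 0.923 = 0.2081
  σ(Q1,Q4) = 0.634 × 1.599 × 1.361 = 1.3797
  σ(Q2,Q3) = 0.589 × 0.710 × 0.923 = 0.3860
  σ(Q2,Q4) = 0.287 × 0.710 × 1.361 = 0.2773
  σ(Q3,Q4) = 0.171 × 0.923 × 1.361 = 0.2148
σ²_T = Σσ²ᵢ + 2·Σσ_ij = 5.7652 + 2 × 3.2300 = 12.2252
α = (4/3)·(1 − 5.7652/12.2252) = 0.705

α = 0.705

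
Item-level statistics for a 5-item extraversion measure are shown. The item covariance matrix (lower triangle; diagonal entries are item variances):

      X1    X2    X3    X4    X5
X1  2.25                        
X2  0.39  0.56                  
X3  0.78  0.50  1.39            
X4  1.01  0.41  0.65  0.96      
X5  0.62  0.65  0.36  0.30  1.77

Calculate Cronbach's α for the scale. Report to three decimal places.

α = 0.776

ΣVar(i) = 2.25 + 0.56 + 1.39 + 0.96 + 1.77 = 6.93
Sum of the distinct covariances = 5.67
σ²_total = 6.93 + 2 × 5.67 = 18.27
α = (k/(k−1))·(1 − ΣVar(i)/σ²_total) = (5/4)·(1 − 6.93/18.27) = 0.776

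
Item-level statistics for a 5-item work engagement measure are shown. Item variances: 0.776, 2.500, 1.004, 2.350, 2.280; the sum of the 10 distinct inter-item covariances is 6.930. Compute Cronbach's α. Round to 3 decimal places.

Cronbach's α = 0.761

Σσ²ᵢ = 0.776 + 2.500 + 1.004 + 2.350 + 2.280 = 8.910
Sum of distinct covariances = 6.930
total variance = Σσ²ᵢ + 2·Σcov = 8.910 + 2 × 6.930 = 22.770
α = (5/4)·(1 − 8.910/22.770) = 0.761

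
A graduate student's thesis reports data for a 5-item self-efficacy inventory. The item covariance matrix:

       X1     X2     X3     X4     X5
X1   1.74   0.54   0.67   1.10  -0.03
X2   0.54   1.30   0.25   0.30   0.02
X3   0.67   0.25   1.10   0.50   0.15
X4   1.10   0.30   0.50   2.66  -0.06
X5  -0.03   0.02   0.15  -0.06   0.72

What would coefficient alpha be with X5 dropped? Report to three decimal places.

Remaining items: X1, X2, X3, X4 (k = 4).
ΣVar(i) = 1.74 + 1.30 + 1.10 + 2.66 = 6.80
Var(T) = 6.80 + 2 × 3.36 = 13.52
α (item deleted) = (4/3)·(1 − 6.80/13.52) = 0.663

coefficient alpha = 0.663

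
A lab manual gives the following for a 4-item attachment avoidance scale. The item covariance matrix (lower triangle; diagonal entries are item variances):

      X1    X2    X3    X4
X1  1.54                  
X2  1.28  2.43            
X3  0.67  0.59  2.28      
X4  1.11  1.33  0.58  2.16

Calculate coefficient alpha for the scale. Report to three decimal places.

coefficient alpha = 0.759

Σσᵢ² = 1.54 + 2.43 + 2.28 + 2.16 = 8.41
Σ_{i<j} σ_ij = 5.56
total variance = 8.41 + 2 × 5.56 = 19.53
α = (k/(k−1))·(1 − Σσᵢ²/total variance) = (4/3)·(1 − 8.41/19.53) = 0.759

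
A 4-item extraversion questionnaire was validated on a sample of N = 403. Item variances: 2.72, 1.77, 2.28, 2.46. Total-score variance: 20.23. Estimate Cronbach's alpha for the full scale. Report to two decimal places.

ΣVar(i) = 2.72 + 1.77 + 2.28 + 2.46 = 9.23
α = (k/(k−1))·(1 − ΣVar(i)/total variance) = (4/3)·(1 − 9.23/20.23) = 0.72

Cronbach's alpha = 0.72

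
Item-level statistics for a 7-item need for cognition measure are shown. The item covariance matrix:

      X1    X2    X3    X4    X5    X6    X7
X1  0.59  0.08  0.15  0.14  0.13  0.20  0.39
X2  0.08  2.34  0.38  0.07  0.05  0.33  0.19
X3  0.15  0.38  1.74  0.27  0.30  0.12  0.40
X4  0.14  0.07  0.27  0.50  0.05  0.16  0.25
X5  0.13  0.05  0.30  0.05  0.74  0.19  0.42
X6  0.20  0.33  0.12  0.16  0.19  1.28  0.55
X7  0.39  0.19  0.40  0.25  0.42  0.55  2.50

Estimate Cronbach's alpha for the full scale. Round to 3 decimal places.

sum of item variances = 0.59 + 2.34 + 1.74 + 0.50 + 0.74 + 1.28 + 2.50 = 9.69
Sum of off-diagonal covariances = 4.82
Var(T) = 9.69 + 2 × 4.82 = 19.33
α = (k/(k−1))·(1 − sum of item variances/Var(T)) = (7/6)·(1 − 9.69/19.33) = 0.582

α = 0.582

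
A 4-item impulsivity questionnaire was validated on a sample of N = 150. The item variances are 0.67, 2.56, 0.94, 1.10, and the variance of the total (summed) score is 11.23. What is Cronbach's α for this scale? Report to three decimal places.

α = 0.708

ΣVar(i) = 0.67 + 2.56 + 0.94 + 1.10 = 5.27
α = (k/(k−1))·(1 − ΣVar(i)/σ²_T) = (4/3)·(1 − 5.27/11.23) = 0.708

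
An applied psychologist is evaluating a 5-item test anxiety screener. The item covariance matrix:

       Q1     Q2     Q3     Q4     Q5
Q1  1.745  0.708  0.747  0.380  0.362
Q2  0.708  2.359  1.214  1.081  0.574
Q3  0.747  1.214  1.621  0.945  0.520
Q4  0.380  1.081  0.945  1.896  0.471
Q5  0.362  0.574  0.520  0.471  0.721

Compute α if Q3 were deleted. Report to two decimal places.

α = 0.69

Remaining items: Q1, Q2, Q4, Q5 (k = 4).
ΣVar(i) = 1.745 + 2.359 + 1.896 + 0.721 = 6.721
Var(T) = 6.721 + 2 × 3.576 = 13.873
α (item deleted) = (4/3)·(1 − 6.721/13.873) = 0.69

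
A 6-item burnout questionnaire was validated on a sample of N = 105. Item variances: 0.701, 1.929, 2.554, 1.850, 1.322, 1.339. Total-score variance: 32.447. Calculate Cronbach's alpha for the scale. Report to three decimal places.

sum of item variances = 0.701 + 1.929 + 2.554 + 1.850 + 1.322 + 1.339 = 9.695
α = (k/(k−1))·(1 − sum of item variances/σ²_total) = (6/5)·(1 − 9.695/32.447) = 0.841

Cronbach's alpha = 0.841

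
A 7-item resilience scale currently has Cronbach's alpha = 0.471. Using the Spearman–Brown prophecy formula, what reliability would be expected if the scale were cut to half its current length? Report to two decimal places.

predicted reliability = 0.31

Length factor m = 1/2
α' = m·α / (1 − (1−m)·α)
   = 1/2 × 0.471 / (1 − (1 − 1/2) × 0.471)
   = 0.2355 / 0.7645 = 0.31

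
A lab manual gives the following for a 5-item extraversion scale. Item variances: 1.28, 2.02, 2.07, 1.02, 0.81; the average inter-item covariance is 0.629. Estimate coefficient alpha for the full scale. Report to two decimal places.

sum of item variances = 1.28 + 2.02 + 2.07 + 1.02 + 0.81 = 7.20
Sum of the 10 distinct covariances = 10 × 0.629 = 6.290
Var(T) = sum of item variances + 2·Σcov = 7.20 + 2 × 6.290 = 19.780
α = (5/4)·(1 − 7.20/19.780) = 0.79

coefficient alpha = 0.79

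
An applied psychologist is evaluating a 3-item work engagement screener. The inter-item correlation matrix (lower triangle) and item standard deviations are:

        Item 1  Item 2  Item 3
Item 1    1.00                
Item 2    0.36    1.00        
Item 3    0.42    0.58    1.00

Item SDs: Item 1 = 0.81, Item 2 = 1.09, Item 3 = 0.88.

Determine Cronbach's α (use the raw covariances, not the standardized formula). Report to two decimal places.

Σσ²ᵢ = 0.81² + 1.09² + 0.88² = 2.6186
Covariances σ_ij = r_ij · s_i · s_j:
  σ(Item 1,Item 2) = 0.36 × 0.81 × 1.09 = 0.3178
  σ(Item 1,Item 3) = 0.42 × 0.81 × 0.88 = 0.2994
  σ(Item 2,Item 3) = 0.58 × 1.09 × 0.88 = 0.5563
σ²_T = Σσ²ᵢ + 2·Σσ_ij = 2.6186 + 2 × 1.1735 = 4.9656
α = (3/2)·(1 − 2.6186/4.9656) = 0.71

Cronbach's α = 0.71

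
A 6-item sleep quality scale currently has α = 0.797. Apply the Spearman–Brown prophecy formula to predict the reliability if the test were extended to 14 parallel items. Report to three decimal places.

Length factor m = 14/6 = 2.3333
α' = m·α / (1 + (m−1)·α)
   = 14/6 × 0.797 / (1 + (14/6 − 1) × 0.797)
   = 1.8597 / 2.0627 = 0.902

predicted reliability = 0.902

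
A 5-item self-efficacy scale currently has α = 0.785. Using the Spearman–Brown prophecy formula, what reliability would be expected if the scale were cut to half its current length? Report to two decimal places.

Length factor m = 1/2
α' = m·α / (1 − (1−m)·α)
   = 1/2 × 0.785 / (1 − (1 − 1/2) × 0.785)
   = 0.3925 / 0.6075 = 0.65

predicted reliability = 0.65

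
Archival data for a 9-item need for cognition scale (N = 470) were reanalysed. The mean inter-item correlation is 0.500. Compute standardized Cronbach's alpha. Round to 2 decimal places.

Standardized α = k·r̄ / (1 + (k−1)·r̄) = 9 × 0.500 / (1 + 8 × 0.500)
  = 4.5000 / 5.0000 = 0.90

standardized Cronbach's alpha = 0.90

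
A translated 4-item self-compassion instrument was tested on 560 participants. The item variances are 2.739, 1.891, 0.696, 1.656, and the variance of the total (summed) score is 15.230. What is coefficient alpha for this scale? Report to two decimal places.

ΣVar(i) = 2.739 + 1.891 + 0.696 + 1.656 = 6.982
α = (k/(k−1))·(1 − ΣVar(i)/σ²_total) = (4/3)·(1 − 6.982/15.230) = 0.72

coefficient alpha = 0.72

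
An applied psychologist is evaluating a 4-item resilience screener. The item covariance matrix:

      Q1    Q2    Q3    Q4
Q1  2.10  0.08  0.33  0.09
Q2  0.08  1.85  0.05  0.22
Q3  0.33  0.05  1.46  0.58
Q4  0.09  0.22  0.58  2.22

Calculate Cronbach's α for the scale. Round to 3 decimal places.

Σσ²ᵢ = 2.10 + 1.85 + 1.46 + 2.22 = 7.63
Sum of off-diagonal covariances = 1.35
total variance = 7.63 + 2 × 1.35 = 10.33
α = (k/(k−1))·(1 − Σσ²ᵢ/total variance) = (4/3)·(1 − 7.63/10.33) = 0.348

Cronbach's α = 0.348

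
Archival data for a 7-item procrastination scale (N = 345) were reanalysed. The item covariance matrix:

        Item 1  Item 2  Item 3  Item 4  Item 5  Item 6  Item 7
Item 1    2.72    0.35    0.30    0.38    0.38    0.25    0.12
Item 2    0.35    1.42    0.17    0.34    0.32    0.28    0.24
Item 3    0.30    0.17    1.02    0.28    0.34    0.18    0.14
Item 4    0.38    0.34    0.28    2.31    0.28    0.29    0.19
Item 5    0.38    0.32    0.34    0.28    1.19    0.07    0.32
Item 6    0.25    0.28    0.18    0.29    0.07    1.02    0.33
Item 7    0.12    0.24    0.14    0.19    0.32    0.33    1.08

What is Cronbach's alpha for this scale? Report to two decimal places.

α = 0.59

ΣVar(i) = 2.72 + 1.42 + 1.02 + 2.31 + 1.19 + 1.02 + 1.08 = 10.76
Sum of off-diagonal covariances = 5.55
Var(T) = 10.76 + 2 × 5.55 = 21.86
α = (k/(k−1))·(1 − ΣVar(i)/Var(T)) = (7/6)·(1 − 10.76/21.86) = 0.59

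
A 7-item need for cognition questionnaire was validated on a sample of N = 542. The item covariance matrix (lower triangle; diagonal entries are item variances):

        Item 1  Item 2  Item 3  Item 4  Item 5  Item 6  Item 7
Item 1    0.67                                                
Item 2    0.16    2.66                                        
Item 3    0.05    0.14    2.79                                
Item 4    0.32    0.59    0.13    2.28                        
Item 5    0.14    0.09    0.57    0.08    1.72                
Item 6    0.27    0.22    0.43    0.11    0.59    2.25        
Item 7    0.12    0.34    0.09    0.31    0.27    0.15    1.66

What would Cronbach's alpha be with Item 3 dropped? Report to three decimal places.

α = 0.481

Remaining items: Item 1, Item 2, Item 4, Item 5, Item 6, Item 7 (k = 6).
Σσᵢ² = 0.67 + 2.66 + 2.28 + 1.72 + 2.25 + 1.66 = 11.24
σ²_total = 11.24 + 2 × 3.76 = 18.76
α (item deleted) = (6/5)·(1 − 11.24/18.76) = 0.481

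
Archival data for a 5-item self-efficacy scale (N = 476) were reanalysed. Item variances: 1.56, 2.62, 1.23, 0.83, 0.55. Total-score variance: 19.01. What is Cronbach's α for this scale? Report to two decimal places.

Cronbach's α = 0.80

Σσ²ᵢ = 1.56 + 2.62 + 1.23 + 0.83 + 0.55 = 6.79
α = (k/(k−1))·(1 − Σσ²ᵢ/σ²_T) = (5/4)·(1 − 6.79/19.01) = 0.80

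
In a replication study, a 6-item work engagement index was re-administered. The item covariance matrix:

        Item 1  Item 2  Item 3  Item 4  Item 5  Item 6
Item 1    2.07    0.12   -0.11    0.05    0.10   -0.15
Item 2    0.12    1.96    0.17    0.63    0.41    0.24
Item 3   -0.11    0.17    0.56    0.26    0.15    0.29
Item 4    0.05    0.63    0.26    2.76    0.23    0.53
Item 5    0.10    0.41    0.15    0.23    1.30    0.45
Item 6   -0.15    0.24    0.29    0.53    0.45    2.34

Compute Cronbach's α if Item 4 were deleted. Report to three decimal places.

Remaining items: Item 1, Item 2, Item 3, Item 5, Item 6 (k = 5).
Σσ²ᵢ = 2.07 + 1.96 + 0.56 + 1.30 + 2.34 = 8.23
Var(T) = 8.23 + 2 × 1.67 = 11.57
α (item deleted) = (5/4)·(1 − 8.23/11.57) = 0.361

α = 0.361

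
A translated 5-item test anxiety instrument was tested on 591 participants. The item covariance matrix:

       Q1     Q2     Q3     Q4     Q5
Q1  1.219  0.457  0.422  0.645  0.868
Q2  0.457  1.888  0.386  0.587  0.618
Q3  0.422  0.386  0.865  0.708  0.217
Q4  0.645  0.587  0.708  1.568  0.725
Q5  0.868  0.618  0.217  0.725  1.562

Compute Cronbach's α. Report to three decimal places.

Cronbach's α = 0.767

Σσ²ᵢ = 1.219 + 1.888 + 0.865 + 1.568 + 1.562 = 7.102
Σ_{i<j} σ_ij = 5.633
total variance = 7.102 + 2 × 5.633 = 18.368
α = (k/(k−1))·(1 − Σσ²ᵢ/total variance) = (5/4)·(1 − 7.102/18.368) = 0.767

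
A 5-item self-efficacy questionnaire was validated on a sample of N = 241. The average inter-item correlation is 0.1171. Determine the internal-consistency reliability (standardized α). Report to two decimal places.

Standardized α = k·r̄ / (1 + (k−1)·r̄) = 5 × 0.1171 / (1 + 4 × 0.1171)
  = 0.5855 / 1.4684 = 0.40

standardized α = 0.40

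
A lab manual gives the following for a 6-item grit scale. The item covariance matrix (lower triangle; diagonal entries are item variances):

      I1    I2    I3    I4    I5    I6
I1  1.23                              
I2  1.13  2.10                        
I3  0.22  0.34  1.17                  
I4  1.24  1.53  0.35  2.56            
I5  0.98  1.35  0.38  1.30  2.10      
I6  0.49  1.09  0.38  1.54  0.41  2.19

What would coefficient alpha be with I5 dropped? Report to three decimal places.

coefficient alpha = 0.803

Remaining items: I1, I2, I3, I4, I6 (k = 5).
ΣVar(i) = 1.23 + 2.10 + 1.17 + 2.56 + 2.19 = 9.25
σ²_total = 9.25 + 2 × 8.31 = 25.87
α (item deleted) = (5/4)·(1 − 9.25/25.87) = 0.803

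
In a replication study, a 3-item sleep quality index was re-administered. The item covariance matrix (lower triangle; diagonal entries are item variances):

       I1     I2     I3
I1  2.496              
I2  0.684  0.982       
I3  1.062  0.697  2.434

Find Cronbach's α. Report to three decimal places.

α = 0.679

sum of item variances = 2.496 + 0.982 + 2.434 = 5.912
Sum of off-diagonal covariances = 2.443
total variance = 5.912 + 2 × 2.443 = 10.798
α = (k/(k−1))·(1 − sum of item variances/total variance) = (3/2)·(1 − 5.912/10.798) = 0.679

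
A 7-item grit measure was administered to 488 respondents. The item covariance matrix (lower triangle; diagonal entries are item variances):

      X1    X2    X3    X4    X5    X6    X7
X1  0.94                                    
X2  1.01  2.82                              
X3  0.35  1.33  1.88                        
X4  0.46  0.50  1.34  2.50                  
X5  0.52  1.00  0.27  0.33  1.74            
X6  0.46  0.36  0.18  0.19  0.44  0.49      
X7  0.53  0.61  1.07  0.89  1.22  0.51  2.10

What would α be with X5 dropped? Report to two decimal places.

α = 0.78

Remaining items: X1, X2, X3, X4, X6, X7 (k = 6).
ΣVar(i) = 0.94 + 2.82 + 1.88 + 2.50 + 0.49 + 2.10 = 10.73
Var(T) = 10.73 + 2 × 9.79 = 30.31
α (item deleted) = (6/5)·(1 − 10.73/30.31) = 0.78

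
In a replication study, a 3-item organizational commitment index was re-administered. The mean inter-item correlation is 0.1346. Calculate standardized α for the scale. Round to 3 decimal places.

α = 0.318

Standardized α = k·r̄ / (1 + (k−1)·r̄) = 3 × 0.1346 / (1 + 2 × 0.1346)
  = 0.4038 / 1.2692 = 0.318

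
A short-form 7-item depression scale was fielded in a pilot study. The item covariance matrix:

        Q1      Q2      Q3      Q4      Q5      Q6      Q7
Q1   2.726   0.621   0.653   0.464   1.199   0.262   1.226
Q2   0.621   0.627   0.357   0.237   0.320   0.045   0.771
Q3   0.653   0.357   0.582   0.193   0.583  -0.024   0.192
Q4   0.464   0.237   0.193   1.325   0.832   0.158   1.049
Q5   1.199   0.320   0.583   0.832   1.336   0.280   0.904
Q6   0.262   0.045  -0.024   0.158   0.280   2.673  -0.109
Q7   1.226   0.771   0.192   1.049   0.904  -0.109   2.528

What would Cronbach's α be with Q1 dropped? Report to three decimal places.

Cronbach's α = 0.673

Remaining items: Q2, Q3, Q4, Q5, Q6, Q7 (k = 6).
sum of item variances = 0.627 + 0.582 + 1.325 + 1.336 + 2.673 + 2.528 = 9.071
Var(T) = 9.071 + 2 × 5.788 = 20.647
α (item deleted) = (6/5)·(1 − 9.071/20.647) = 0.673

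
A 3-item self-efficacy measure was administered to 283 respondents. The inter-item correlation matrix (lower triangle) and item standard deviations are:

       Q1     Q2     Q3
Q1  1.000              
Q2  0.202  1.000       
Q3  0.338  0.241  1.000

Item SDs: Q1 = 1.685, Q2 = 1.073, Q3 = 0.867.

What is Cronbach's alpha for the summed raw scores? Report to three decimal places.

α = 0.470

Σσ²ᵢ = 1.685² + 1.073² + 0.867² = 4.7422
Covariances σ_ij = r_ij · s_i · s_j:
  σ(Q1,Q2) = 0.202 × 1.685 × 1.073 = 0.3652
  σ(Q1,Q3) = 0.338 × 1.685 × 0.867 = 0.4938
  σ(Q2,Q3) = 0.241 × 1.073 × 0.867 = 0.2242
σ²_T = Σσ²ᵢ + 2·Σσ_ij = 4.7422 + 2 × 1.0832 = 6.9086
α = (3/2)·(1 − 4.7422/6.9086) = 0.470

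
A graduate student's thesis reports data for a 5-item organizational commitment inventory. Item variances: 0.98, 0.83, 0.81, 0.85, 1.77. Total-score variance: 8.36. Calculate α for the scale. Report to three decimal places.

α = 0.467

sum of item variances = 0.98 + 0.83 + 0.81 + 0.85 + 1.77 = 5.24
α = (k/(k−1))·(1 − sum of item variances/σ²_total) = (5/4)·(1 − 5.24/8.36) = 0.467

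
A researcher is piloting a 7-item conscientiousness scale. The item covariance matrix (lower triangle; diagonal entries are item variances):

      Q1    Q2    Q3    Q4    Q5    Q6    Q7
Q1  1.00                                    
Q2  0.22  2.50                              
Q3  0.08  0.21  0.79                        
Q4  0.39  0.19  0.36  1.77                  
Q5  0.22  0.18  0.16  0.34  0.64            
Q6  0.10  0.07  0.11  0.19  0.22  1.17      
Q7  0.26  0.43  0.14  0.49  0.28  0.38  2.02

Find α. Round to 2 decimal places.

α = 0.59

Σσ²ᵢ = 1.00 + 2.50 + 0.79 + 1.77 + 0.64 + 1.17 + 2.02 = 9.89
Sum of the distinct covariances = 5.02
Var(T) = 9.89 + 2 × 5.02 = 19.93
α = (k/(k−1))·(1 − Σσ²ᵢ/Var(T)) = (7/6)·(1 − 9.89/19.93) = 0.59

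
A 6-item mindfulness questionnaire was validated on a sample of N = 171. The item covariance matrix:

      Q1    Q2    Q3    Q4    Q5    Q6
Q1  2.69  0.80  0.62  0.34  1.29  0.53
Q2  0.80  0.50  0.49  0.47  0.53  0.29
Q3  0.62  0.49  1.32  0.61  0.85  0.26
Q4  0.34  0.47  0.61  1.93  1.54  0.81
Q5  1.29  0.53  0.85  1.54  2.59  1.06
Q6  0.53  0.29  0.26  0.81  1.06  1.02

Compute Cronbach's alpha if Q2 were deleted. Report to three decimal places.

α = 0.779

Remaining items: Q1, Q3, Q4, Q5, Q6 (k = 5).
Σσᵢ² = 2.69 + 1.32 + 1.93 + 2.59 + 1.02 = 9.55
total variance = 9.55 + 2 × 7.91 = 25.37
α (item deleted) = (5/4)·(1 − 9.55/25.37) = 0.779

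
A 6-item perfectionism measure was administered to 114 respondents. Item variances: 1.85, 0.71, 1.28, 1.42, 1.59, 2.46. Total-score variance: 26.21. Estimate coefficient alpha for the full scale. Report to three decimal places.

coefficient alpha = 0.774

Σσ²ᵢ = 1.85 + 0.71 + 1.28 + 1.42 + 1.59 + 2.46 = 9.31
α = (k/(k−1))·(1 − Σσ²ᵢ/σ²_total) = (6/5)·(1 − 9.31/26.21) = 0.774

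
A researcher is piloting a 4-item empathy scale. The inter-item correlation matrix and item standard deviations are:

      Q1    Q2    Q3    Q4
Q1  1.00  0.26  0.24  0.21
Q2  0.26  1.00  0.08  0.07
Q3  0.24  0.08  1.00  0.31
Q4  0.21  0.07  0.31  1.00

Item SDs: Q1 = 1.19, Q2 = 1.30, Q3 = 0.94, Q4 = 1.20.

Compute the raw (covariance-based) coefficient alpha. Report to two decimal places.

α = 0.48

Σσ²ᵢ = 1.19² + 1.30² + 0.94² + 1.20² = 5.4297
Covariances σ_ij = r_ij · s_i · s_j:
  σ(Q1,Q2) = 0.26 × 1.19 × 1.30 = 0.4022
  σ(Q1,Q3) = 0.24 × 1.19 × 0.94 = 0.2685
  σ(Q1,Q4) = 0.21 × 1.19 × 1.20 = 0.2999
  σ(Q2,Q3) = 0.08 × 1.30 × 0.94 = 0.0978
  σ(Q2,Q4) = 0.07 × 1.30 × 1.20 = 0.1092
  σ(Q3,Q4) = 0.31 × 0.94 × 1.20 = 0.3497
σ²_T = Σσ²ᵢ + 2·Σσ_ij = 5.4297 + 2 × 1.5273 = 8.4843
α = (4/3)·(1 − 5.4297/8.4843) = 0.48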